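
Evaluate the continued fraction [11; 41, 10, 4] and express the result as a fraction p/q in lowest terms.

Collapse the nested fraction from the inside out:
Start with 4.
10 + 1/(4/1) = 10 + 1/4 = 41/4
41 + 1/(41/4) = 41 + 4/41 = 1685/41
11 + 1/(1685/41) = 11 + 41/1685 = 18576/1685

18576/1685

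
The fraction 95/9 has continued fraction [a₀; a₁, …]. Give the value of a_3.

4

⌊95/9⌋ = 10, remainder 5
⌊9/5⌋ = 1, remainder 4
⌊5/4⌋ = 1, remainder 1
⌊4/1⌋ = 4, remainder 0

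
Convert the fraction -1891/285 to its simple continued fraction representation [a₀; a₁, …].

[-7; 2, 1, 2, 1, 5, 1, 3]

Run the Euclidean algorithm, recording each quotient:
-1891 ÷ 285 → quotient -7, remainder 104
285 ÷ 104 → quotient 2, remainder 77
104 ÷ 77 → quotient 1, remainder 27
77 ÷ 27 → quotient 2, remainder 23
27 ÷ 23 → quotient 1, remainder 4
23 ÷ 4 → quotient 5, remainder 3
4 ÷ 3 → quotient 1, remainder 1
3 ÷ 1 → quotient 3, remainder 0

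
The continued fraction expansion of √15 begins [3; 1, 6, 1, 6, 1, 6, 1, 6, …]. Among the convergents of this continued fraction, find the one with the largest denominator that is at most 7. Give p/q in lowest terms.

27/7

a_0 = 3: 3/1  (≤ bound)
a_1 = 1: 4/1  (≤ bound)
a_2 = 6: 27/7  (≤ bound)
a_3 = 1: 31/8  (> 7, stop)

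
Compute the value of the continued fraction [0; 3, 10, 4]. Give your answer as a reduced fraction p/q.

41/127

a_0 = 0: 0/1
a_1 = 3: 1/3
a_2 = 10: 10/31
a_3 = 4: 41/127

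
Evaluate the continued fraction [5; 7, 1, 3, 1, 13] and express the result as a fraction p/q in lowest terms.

2759/538

Start with 13.
1 + 1/(13/1) = 1 + 1/13 = 14/13
3 + 1/(14/13) = 3 + 13/14 = 55/14
1 + 1/(55/14) = 1 + 14/55 = 69/55
7 + 1/(69/55) = 7 + 55/69 = 538/69
5 + 1/(538/69) = 5 + 69/538 = 2759/538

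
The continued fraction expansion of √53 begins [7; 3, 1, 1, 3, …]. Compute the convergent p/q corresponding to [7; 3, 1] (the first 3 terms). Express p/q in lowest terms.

Use the convergent recurrence hₖ = aₖ·hₖ₋₁ + hₖ₋₂ (and likewise for the denominators kₖ):
a_0 = 7: 7/1
a_1 = 3: 22/3
a_2 = 1: 29/4

29/4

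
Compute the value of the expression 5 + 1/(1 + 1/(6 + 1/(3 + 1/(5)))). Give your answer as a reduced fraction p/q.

a_0 = 5: 5/1
a_1 = 1: 6/1
a_2 = 6: 41/7
a_3 = 3: 129/22
a_4 = 5: 686/117

686/117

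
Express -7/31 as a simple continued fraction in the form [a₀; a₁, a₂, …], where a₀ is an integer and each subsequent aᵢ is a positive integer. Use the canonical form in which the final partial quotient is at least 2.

-7 = -1·31 + 24, so a_0 = -1
31 = 1·24 + 7, so a_1 = 1
24 = 3·7 + 3, so a_2 = 3
7 = 2·3 + 1, so a_3 = 2
3 = 3·1 + 0, so a_4 = 3

[-1; 1, 3, 2, 3]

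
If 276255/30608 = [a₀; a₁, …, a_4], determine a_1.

Apply division with remainder until the remainder is 0:
⌊276255/30608⌋ = 9, remainder 783
⌊30608/783⌋ = 39, remainder 71

39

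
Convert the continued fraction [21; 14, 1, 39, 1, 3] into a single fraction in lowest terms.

Starting at the tail and folding back:
Start with 3.
1 + 1/(3/1) = 1 + 1/3 = 4/3
39 + 1/(4/3) = 39 + 3/4 = 159/4
1 + 1/(159/4) = 1 + 4/159 = 163/159
14 + 1/(163/159) = 14 + 159/163 = 2441/163
21 + 1/(2441/163) = 21 + 163/2441 = 51424/2441

51424/2441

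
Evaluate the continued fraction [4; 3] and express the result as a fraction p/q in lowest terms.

a_0 = 4: 4/1
a_1 = 3: 13/3

13/3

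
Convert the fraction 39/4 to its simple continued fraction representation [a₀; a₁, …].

Run the Euclidean algorithm, recording each quotient:
39 = 9·4 + 3, so a_0 = 9
4 = 1·3 + 1, so a_1 = 1
3 = 3·1 + 0, so a_2 = 3

[9; 1, 3]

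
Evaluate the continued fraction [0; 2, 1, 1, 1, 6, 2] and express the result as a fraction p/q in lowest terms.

Work from the innermost term outward:
Start with 2.
6 + 1/(2/1) = 6 + 1/2 = 13/2
1 + 1/(13/2) = 1 + 2/13 = 15/13
1 + 1/(15/13) = 1 + 13/15 = 28/15
1 + 1/(28/15) = 1 + 15/28 = 43/28
2 + 1/(43/28) = 2 + 28/43 = 114/43
0 + 1/(114/43) = 0 + 43/114 = 43/114

43/114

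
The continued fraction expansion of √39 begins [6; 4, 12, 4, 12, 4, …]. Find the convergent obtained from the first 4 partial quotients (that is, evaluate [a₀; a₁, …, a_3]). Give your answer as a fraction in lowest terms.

1249/200

Work from the innermost term outward:
Start with 4.
12 + 1/(4/1) = 12 + 1/4 = 49/4
4 + 1/(49/4) = 4 + 4/49 = 200/49
6 + 1/(200/49) = 6 + 49/200 = 1249/200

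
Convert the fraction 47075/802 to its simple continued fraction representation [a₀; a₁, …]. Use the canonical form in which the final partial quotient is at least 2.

[58; 1, 2, 3, 3, 24]

Run the Euclidean algorithm, recording each quotient:
47075 = 58·802 + 559, so a_0 = 58
802 = 1·559 + 243, so a_1 = 1
559 = 2·243 + 73, so a_2 = 2
243 = 3·73 + 24, so a_3 = 3
73 = 3·24 + 1, so a_4 = 3
24 = 24·1 + 0, so a_5 = 24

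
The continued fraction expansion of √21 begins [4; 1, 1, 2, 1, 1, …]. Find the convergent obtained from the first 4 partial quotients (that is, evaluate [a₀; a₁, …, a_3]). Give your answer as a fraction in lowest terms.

Build up convergents one term at a time:
a_0 = 4: 4/1
a_1 = 1: 5/1
a_2 = 1: 9/2
a_3 = 2: 23/5

23/5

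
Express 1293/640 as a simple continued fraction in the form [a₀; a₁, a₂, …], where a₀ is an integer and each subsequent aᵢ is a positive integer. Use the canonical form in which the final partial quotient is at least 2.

[2; 49, 4, 3]

⌊1293/640⌋ = 2, remainder 13
⌊640/13⌋ = 49, remainder 3
⌊13/3⌋ = 4, remainder 1
⌊3/1⌋ = 3, remainder 0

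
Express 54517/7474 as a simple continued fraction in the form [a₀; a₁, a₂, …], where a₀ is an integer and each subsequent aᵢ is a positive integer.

Repeatedly divide and take the remainder:
54517 = 7·7474 + 2199, so a_0 = 7
7474 = 3·2199 + 877, so a_1 = 3
2199 = 2·877 + 445, so a_2 = 2
877 = 1·445 + 432, so a_3 = 1
445 = 1·432 + 13, so a_4 = 1
432 = 33·13 + 3, so a_5 = 33
13 = 4·3 + 1, so a_6 = 4
3 = 3·1 + 0, so a_7 = 3

[7; 3, 2, 1, 1, 33, 4, 3]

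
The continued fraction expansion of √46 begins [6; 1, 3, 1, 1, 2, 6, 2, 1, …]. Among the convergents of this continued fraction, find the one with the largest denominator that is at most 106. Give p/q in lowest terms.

156/23

a_0 = 6: 6/1  (≤ bound)
a_1 = 1: 7/1  (≤ bound)
a_2 = 3: 27/4  (≤ bound)
a_3 = 1: 34/5  (≤ bound)
a_4 = 1: 61/9  (≤ bound)
a_5 = 2: 156/23  (≤ bound)
a_6 = 6: 997/147  (> 106, stop)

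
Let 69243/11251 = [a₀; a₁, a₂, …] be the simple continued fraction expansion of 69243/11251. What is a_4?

2

69243 = 6·11251 + 1737, so a_0 = 6
11251 = 6·1737 + 829, so a_1 = 6
1737 = 2·829 + 79, so a_2 = 2
829 = 10·79 + 39, so a_3 = 10
79 = 2·39 + 1, so a_4 = 2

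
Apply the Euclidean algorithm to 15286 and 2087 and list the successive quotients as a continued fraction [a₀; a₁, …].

⌊15286/2087⌋ = 7, remainder 677
⌊2087/677⌋ = 3, remainder 56
⌊677/56⌋ = 12, remainder 5
⌊56/5⌋ = 11, remainder 1
⌊5/1⌋ = 5, remainder 0

[7; 3, 12, 11, 5]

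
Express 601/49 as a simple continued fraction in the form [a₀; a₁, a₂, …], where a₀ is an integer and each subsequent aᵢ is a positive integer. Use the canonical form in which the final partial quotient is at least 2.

Apply division with remainder until the remainder is 0:
601 = 12·49 + 13, so a_0 = 12
49 = 3·13 + 10, so a_1 = 3
13 = 1·10 + 3, so a_2 = 1
10 = 3·3 + 1, so a_3 = 3
3 = 3·1 + 0, so a_4 = 3

[12; 3, 1, 3, 3]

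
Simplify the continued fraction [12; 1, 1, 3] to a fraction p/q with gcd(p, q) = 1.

88/7

a_0 = 12: 12/1
a_1 = 1: 13/1
a_2 = 1: 25/2
a_3 = 3: 88/7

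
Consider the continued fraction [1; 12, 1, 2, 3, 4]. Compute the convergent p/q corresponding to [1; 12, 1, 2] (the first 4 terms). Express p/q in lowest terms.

41/38

Start with 2.
1 + 1/(2/1) = 1 + 1/2 = 3/2
12 + 1/(3/2) = 12 + 2/3 = 38/3
1 + 1/(38/3) = 1 + 3/38 = 41/38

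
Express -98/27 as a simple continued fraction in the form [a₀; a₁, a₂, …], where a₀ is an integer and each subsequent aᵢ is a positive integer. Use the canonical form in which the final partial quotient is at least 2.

Repeatedly divide and take the remainder:
⌊-98/27⌋ = -4, remainder 10
⌊27/10⌋ = 2, remainder 7
⌊10/7⌋ = 1, remainder 3
⌊7/3⌋ = 2, remainder 1
⌊3/1⌋ = 3, remainder 0

[-4; 2, 1, 2, 3]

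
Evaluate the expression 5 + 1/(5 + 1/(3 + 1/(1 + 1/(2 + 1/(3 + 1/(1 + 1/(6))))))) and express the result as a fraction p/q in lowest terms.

Start with 6.
1 + 1/(6/1) = 1 + 1/6 = 7/6
3 + 1/(7/6) = 3 + 6/7 = 27/7
2 + 1/(27/7) = 2 + 7/27 = 61/27
1 + 1/(61/27) = 1 + 27/61 = 88/61
3 + 1/(88/61) = 3 + 61/88 = 325/88
5 + 1/(325/88) = 5 + 88/325 = 1713/325
5 + 1/(1713/325) = 5 + 325/1713 = 8890/1713

8890/1713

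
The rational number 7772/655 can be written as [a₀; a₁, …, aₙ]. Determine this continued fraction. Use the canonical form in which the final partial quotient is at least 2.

Run the Euclidean algorithm, recording each quotient:
⌊7772/655⌋ = 11, remainder 567
⌊655/567⌋ = 1, remainder 88
⌊567/88⌋ = 6, remainder 39
⌊88/39⌋ = 2, remainder 10
⌊39/10⌋ = 3, remainder 9
⌊10/9⌋ = 1, remainder 1
⌊9/1⌋ = 9, remainder 0

[11; 1, 6, 2, 3, 1, 9]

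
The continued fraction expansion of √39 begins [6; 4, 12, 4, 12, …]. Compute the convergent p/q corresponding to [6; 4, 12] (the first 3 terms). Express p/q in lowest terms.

306/49

Start with 12.
4 + 1/(12/1) = 4 + 1/12 = 49/12
6 + 1/(49/12) = 6 + 12/49 = 306/49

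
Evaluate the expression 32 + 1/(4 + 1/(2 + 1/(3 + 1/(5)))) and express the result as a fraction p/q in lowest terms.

5285/164

Collapse the nested fraction from the inside out:
Start with 5.
3 + 1/(5/1) = 3 + 1/5 = 16/5
2 + 1/(16/5) = 2 + 5/16 = 37/16
4 + 1/(37/16) = 4 + 16/37 = 164/37
32 + 1/(164/37) = 32 + 37/164 = 5285/164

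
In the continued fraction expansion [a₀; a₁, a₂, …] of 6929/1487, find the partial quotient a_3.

Repeatedly divide and take the remainder:
6929 ÷ 1487 → quotient 4, remainder 981
1487 ÷ 981 → quotient 1, remainder 506
981 ÷ 506 → quotient 1, remainder 475
506 ÷ 475 → quotient 1, remainder 31

1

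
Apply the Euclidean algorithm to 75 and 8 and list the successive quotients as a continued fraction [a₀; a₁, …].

75 ÷ 8 → quotient 9, remainder 3
8 ÷ 3 → quotient 2, remainder 2
3 ÷ 2 → quotient 1, remainder 1
2 ÷ 1 → quotient 2, remainder 0

[9; 2, 1, 2]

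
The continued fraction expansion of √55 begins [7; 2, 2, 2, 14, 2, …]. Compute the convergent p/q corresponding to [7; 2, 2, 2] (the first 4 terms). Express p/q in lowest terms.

89/12

Build up convergents one term at a time:
a_0 = 7: 7/1
a_1 = 2: 15/2
a_2 = 2: 37/5
a_3 = 2: 89/12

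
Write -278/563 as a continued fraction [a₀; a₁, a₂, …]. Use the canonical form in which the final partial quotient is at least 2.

⌊-278/563⌋ = -1, remainder 285
⌊563/285⌋ = 1, remainder 278
⌊285/278⌋ = 1, remainder 7
⌊278/7⌋ = 39, remainder 5
⌊7/5⌋ = 1, remainder 2
⌊5/2⌋ = 2, remainder 1
⌊2/1⌋ = 2, remainder 0

[-1; 1, 1, 39, 1, 2, 2]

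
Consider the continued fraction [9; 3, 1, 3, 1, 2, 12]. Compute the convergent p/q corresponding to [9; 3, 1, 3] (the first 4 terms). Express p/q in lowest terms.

139/15

Start with 3.
1 + 1/(3/1) = 1 + 1/3 = 4/3
3 + 1/(4/3) = 3 + 3/4 = 15/4
9 + 1/(15/4) = 9 + 4/15 = 139/15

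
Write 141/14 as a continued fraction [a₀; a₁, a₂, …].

[10; 14]

Apply division with remainder until the remainder is 0:
141 = 10·14 + 1, so a_0 = 10
14 = 14·1 + 0, so a_1 = 14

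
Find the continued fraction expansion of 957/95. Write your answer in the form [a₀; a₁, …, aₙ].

957 = 10·95 + 7, so a_0 = 10
95 = 13·7 + 4, so a_1 = 13
7 = 1·4 + 3, so a_2 = 1
4 = 1·3 + 1, so a_3 = 1
3 = 3·1 + 0, so a_4 = 3

[10; 13, 1, 1, 3]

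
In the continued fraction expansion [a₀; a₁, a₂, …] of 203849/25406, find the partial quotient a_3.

Apply division with remainder until the remainder is 0:
203849 = 8·25406 + 601, so a_0 = 8
25406 = 42·601 + 164, so a_1 = 42
601 = 3·164 + 109, so a_2 = 3
164 = 1·109 + 55, so a_3 = 1

1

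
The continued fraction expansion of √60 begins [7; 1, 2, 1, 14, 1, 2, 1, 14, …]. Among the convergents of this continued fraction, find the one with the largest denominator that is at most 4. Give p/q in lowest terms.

31/4

a_0 = 7: 7/1  (≤ bound)
a_1 = 1: 8/1  (≤ bound)
a_2 = 2: 23/3  (≤ bound)
a_3 = 1: 31/4  (≤ bound)
a_4 = 14: 457/59  (> 4, stop)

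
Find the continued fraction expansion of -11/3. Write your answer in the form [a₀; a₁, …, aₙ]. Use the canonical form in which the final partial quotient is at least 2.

[-4; 3]

⌊-11/3⌋ = -4, remainder 1
⌊3/1⌋ = 3, remainder 0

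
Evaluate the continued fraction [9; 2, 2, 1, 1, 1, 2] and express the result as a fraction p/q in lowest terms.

a_0 = 9: 9/1
a_1 = 2: 19/2
a_2 = 2: 47/5
a_3 = 1: 66/7
a_4 = 1: 113/12
a_5 = 1: 179/19
a_6 = 2: 471/50

471/50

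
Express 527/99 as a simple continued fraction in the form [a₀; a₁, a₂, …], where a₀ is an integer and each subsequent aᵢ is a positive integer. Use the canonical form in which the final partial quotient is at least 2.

[5; 3, 10, 1, 2]

527 ÷ 99 → quotient 5, remainder 32
99 ÷ 32 → quotient 3, remainder 3
32 ÷ 3 → quotient 10, remainder 2
3 ÷ 2 → quotient 1, remainder 1
2 ÷ 1 → quotient 2, remainder 0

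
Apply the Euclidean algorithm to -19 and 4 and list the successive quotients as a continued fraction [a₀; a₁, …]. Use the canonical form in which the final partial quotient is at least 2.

-19 ÷ 4 → quotient -5, remainder 1
4 ÷ 1 → quotient 4, remainder 0

[-5; 4]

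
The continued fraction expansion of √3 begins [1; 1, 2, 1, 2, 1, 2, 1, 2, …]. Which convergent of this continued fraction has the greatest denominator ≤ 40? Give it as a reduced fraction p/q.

a_0 = 1: 1/1  (≤ bound)
a_1 = 1: 2/1  (≤ bound)
a_2 = 2: 5/3  (≤ bound)
a_3 = 1: 7/4  (≤ bound)
a_4 = 2: 19/11  (≤ bound)
a_5 = 1: 26/15  (≤ bound)
a_6 = 2: 71/41  (> 40, stop)

26/15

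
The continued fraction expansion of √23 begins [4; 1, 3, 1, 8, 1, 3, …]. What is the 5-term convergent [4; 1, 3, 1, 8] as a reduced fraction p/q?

a_0 = 4: 4/1
a_1 = 1: 5/1
a_2 = 3: 19/4
a_3 = 1: 24/5
a_4 = 8: 211/44

211/44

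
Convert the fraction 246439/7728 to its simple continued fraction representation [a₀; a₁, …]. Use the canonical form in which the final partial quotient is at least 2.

[31; 1, 8, 57, 7, 2]

Apply division with remainder until the remainder is 0:
246439 = 31·7728 + 6871, so a_0 = 31
7728 = 1·6871 + 857, so a_1 = 1
6871 = 8·857 + 15, so a_2 = 8
857 = 57·15 + 2, so a_3 = 57
15 = 7·2 + 1, so a_4 = 7
2 = 2·1 + 0, so a_5 = 2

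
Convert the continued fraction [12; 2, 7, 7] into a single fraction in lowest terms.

Start with 7.
7 + 1/(7/1) = 7 + 1/7 = 50/7
2 + 1/(50/7) = 2 + 7/50 = 107/50
12 + 1/(107/50) = 12 + 50/107 = 1334/107

1334/107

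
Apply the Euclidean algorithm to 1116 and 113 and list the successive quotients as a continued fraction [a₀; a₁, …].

[9; 1, 7, 14]

Apply division with remainder until the remainder is 0:
1116 ÷ 113 → quotient 9, remainder 99
113 ÷ 99 → quotient 1, remainder 14
99 ÷ 14 → quotient 7, remainder 1
14 ÷ 1 → quotient 14, remainder 0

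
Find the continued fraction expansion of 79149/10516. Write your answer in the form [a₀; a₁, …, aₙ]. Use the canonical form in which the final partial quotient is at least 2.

Repeatedly divide and take the remainder:
79149 = 7·10516 + 5537, so a_0 = 7
10516 = 1·5537 + 4979, so a_1 = 1
5537 = 1·4979 + 558, so a_2 = 1
4979 = 8·558 + 515, so a_3 = 8
558 = 1·515 + 43, so a_4 = 1
515 = 11·43 + 42, so a_5 = 11
43 = 1·42 + 1, so a_6 = 1
42 = 42·1 + 0, so a_7 = 42

[7; 1, 1, 8, 1, 11, 1, 42]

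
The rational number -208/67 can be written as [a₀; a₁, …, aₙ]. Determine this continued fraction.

⌊-208/67⌋ = -4, remainder 60
⌊67/60⌋ = 1, remainder 7
⌊60/7⌋ = 8, remainder 4
⌊7/4⌋ = 1, remainder 3
⌊4/3⌋ = 1, remainder 1
⌊3/1⌋ = 3, remainder 0

[-4; 1, 8, 1, 1, 3]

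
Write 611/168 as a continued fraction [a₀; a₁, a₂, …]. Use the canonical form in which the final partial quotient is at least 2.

⌊611/168⌋ = 3, remainder 107
⌊168/107⌋ = 1, remainder 61
⌊107/61⌋ = 1, remainder 46
⌊61/46⌋ = 1, remainder 15
⌊46/15⌋ = 3, remainder 1
⌊15/1⌋ = 15, remainder 0

[3; 1, 1, 1, 3, 15]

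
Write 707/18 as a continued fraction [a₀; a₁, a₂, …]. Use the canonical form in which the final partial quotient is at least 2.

⌊707/18⌋ = 39, remainder 5
⌊18/5⌋ = 3, remainder 3
⌊5/3⌋ = 1, remainder 2
⌊3/2⌋ = 1, remainder 1
⌊2/1⌋ = 2, remainder 0

[39; 3, 1, 1, 2]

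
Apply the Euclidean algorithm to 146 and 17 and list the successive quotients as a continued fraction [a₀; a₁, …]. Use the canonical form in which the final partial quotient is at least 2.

146 = 8·17 + 10, so a_0 = 8
17 = 1·10 + 7, so a_1 = 1
10 = 1·7 + 3, so a_2 = 1
7 = 2·3 + 1, so a_3 = 2
3 = 3·1 + 0, so a_4 = 3

[8; 1, 1, 2, 3]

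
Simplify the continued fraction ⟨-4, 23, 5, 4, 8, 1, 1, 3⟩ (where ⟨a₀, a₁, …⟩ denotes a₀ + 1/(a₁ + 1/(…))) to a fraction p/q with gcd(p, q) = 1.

Start with 3.
1 + 1/(3/1) = 1 + 1/3 = 4/3
1 + 1/(4/3) = 1 + 3/4 = 7/4
8 + 1/(7/4) = 8 + 4/7 = 60/7
4 + 1/(60/7) = 4 + 7/60 = 247/60
5 + 1/(247/60) = 5 + 60/247 = 1295/247
23 + 1/(1295/247) = 23 + 247/1295 = 30032/1295
-4 + 1/(30032/1295) = -4 + 1295/30032 = -118833/30032

-118833/30032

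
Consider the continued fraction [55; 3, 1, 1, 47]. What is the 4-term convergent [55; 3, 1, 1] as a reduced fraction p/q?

387/7

Starting at the tail and folding back:
Start with 1.
1 + 1/(1/1) = 1 + 1/1 = 2/1
3 + 1/(2/1) = 3 + 1/2 = 7/2
55 + 1/(7/2) = 55 + 2/7 = 387/7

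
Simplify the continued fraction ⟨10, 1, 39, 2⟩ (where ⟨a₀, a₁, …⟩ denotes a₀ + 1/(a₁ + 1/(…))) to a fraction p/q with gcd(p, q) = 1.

a_0 = 10: 10/1
a_1 = 1: 11/1
a_2 = 39: 439/40
a_3 = 2: 889/81

889/81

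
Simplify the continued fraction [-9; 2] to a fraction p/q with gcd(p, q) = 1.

-17/2

Build up convergents one term at a time:
a_0 = -9: -9/1
a_1 = 2: -17/2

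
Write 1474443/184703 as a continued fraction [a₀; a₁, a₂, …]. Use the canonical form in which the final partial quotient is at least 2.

Repeatedly divide and take the remainder:
1474443 ÷ 184703 → quotient 7, remainder 181522
184703 ÷ 181522 → quotient 1, remainder 3181
181522 ÷ 3181 → quotient 57, remainder 205
3181 ÷ 205 → quotient 15, remainder 106
205 ÷ 106 → quotient 1, remainder 99
106 ÷ 99 → quotient 1, remainder 7
99 ÷ 7 → quotient 14, remainder 1
7 ÷ 1 → quotient 7, remainder 0

[7; 1, 57, 15, 1, 1, 14, 7]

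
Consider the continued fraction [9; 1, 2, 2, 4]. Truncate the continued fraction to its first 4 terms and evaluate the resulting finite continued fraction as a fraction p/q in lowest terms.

68/7

a_0 = 9: 9/1
a_1 = 1: 10/1
a_2 = 2: 29/3
a_3 = 2: 68/7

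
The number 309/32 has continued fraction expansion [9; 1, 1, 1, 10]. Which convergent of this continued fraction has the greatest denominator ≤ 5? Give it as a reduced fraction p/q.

a_0 = 9: 9/1  (≤ bound)
a_1 = 1: 10/1  (≤ bound)
a_2 = 1: 19/2  (≤ bound)
a_3 = 1: 29/3  (≤ bound)
a_4 = 10: 309/32  (> 5, stop)

29/3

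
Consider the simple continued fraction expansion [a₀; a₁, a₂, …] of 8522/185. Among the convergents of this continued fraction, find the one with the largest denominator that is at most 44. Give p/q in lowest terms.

a_0 = 46: 46/1  (≤ bound)
a_1 = 15: 691/15  (≤ bound)
a_2 = 2: 1428/31  (≤ bound)
a_3 = 2: 3547/77  (> 44, stop)

1428/31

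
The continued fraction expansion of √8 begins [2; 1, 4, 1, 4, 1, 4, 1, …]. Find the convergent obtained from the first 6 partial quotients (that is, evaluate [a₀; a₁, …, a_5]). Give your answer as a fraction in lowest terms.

a_0 = 2: 2/1
a_1 = 1: 3/1
a_2 = 4: 14/5
a_3 = 1: 17/6
a_4 = 4: 82/29
a_5 = 1: 99/35

99/35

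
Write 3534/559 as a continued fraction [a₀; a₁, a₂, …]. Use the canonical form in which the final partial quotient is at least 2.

3534 ÷ 559 → quotient 6, remainder 180
559 ÷ 180 → quotient 3, remainder 19
180 ÷ 19 → quotient 9, remainder 9
19 ÷ 9 → quotient 2, remainder 1
9 ÷ 1 → quotient 9, remainder 0

[6; 3, 9, 2, 9]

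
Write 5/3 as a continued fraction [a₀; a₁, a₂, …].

[1; 1, 2]

5 ÷ 3 → quotient 1, remainder 2
3 ÷ 2 → quotient 1, remainder 1
2 ÷ 1 → quotient 2, remainder 0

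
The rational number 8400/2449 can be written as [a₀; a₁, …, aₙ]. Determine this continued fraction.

Apply division with remainder until the remainder is 0:
8400 = 3·2449 + 1053, so a_0 = 3
2449 = 2·1053 + 343, so a_1 = 2
1053 = 3·343 + 24, so a_2 = 3
343 = 14·24 + 7, so a_3 = 14
24 = 3·7 + 3, so a_4 = 3
7 = 2·3 + 1, so a_5 = 2
3 = 3·1 + 0, so a_6 = 3

[3; 2, 3, 14, 3, 2, 3]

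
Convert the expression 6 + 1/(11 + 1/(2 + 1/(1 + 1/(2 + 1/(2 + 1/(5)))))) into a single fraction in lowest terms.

7129/1171

Use the convergent recurrence hₖ = aₖ·hₖ₋₁ + hₖ₋₂ (and likewise for the denominators kₖ):
a_0 = 6: 6/1
a_1 = 11: 67/11
a_2 = 2: 140/23
a_3 = 1: 207/34
a_4 = 2: 554/91
a_5 = 2: 1315/216
a_6 = 5: 7129/1171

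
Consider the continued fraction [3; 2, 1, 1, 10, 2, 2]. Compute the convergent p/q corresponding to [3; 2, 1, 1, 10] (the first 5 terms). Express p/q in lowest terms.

180/53

a_0 = 3: 3/1
a_1 = 2: 7/2
a_2 = 1: 10/3
a_3 = 1: 17/5
a_4 = 10: 180/53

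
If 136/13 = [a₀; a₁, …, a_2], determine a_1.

2

Run the Euclidean algorithm, recording each quotient:
⌊136/13⌋ = 10, remainder 6
⌊13/6⌋ = 2, remainder 1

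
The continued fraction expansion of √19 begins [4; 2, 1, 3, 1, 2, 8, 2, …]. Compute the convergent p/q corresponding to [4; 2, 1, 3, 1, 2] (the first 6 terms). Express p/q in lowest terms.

170/39

a_0 = 4: 4/1
a_1 = 2: 9/2
a_2 = 1: 13/3
a_3 = 3: 48/11
a_4 = 1: 61/14
a_5 = 2: 170/39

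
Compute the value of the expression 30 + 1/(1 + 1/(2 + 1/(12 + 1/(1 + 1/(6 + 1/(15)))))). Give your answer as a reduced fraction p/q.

Collapse the nested fraction from the inside out:
Start with 15.
6 + 1/(15/1) = 6 + 1/15 = 91/15
1 + 1/(91/15) = 1 + 15/91 = 106/91
12 + 1/(106/91) = 12 + 91/106 = 1363/106
2 + 1/(1363/106) = 2 + 106/1363 = 2832/1363
1 + 1/(2832/1363) = 1 + 1363/2832 = 4195/2832
30 + 1/(4195/2832) = 30 + 2832/4195 = 128682/4195

128682/4195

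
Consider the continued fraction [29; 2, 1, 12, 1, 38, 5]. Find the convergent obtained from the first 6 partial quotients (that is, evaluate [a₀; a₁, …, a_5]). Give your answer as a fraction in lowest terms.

a_0 = 29: 29/1
a_1 = 2: 59/2
a_2 = 1: 88/3
a_3 = 12: 1115/38
a_4 = 1: 1203/41
a_5 = 38: 46829/1596

46829/1596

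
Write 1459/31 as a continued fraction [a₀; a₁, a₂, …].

[47; 15, 2]

Apply division with remainder until the remainder is 0:
1459 = 47·31 + 2, so a_0 = 47
31 = 15·2 + 1, so a_1 = 15
2 = 2·1 + 0, so a_2 = 2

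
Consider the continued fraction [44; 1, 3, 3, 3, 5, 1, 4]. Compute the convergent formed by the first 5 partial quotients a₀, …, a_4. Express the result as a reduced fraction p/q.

Use the convergent recurrence hₖ = aₖ·hₖ₋₁ + hₖ₋₂ (and likewise for the denominators kₖ):
a_0 = 44: 44/1
a_1 = 1: 45/1
a_2 = 3: 179/4
a_3 = 3: 582/13
a_4 = 3: 1925/43

1925/43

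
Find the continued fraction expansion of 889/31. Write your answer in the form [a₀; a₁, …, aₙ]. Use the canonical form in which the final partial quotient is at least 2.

Repeatedly divide and take the remainder:
889 ÷ 31 → quotient 28, remainder 21
31 ÷ 21 → quotient 1, remainder 10
21 ÷ 10 → quotient 2, remainder 1
10 ÷ 1 → quotient 10, remainder 0

[28; 1, 2, 10]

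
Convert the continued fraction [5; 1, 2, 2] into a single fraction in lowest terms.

40/7

Collapse the nested fraction from the inside out:
Start with 2.
2 + 1/(2/1) = 2 + 1/2 = 5/2
1 + 1/(5/2) = 1 + 2/5 = 7/5
5 + 1/(7/5) = 5 + 5/7 = 40/7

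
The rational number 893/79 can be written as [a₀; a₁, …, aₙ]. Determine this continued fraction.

893 ÷ 79 → quotient 11, remainder 24
79 ÷ 24 → quotient 3, remainder 7
24 ÷ 7 → quotient 3, remainder 3
7 ÷ 3 → quotient 2, remainder 1
3 ÷ 1 → quotient 3, remainder 0

[11; 3, 3, 2, 3]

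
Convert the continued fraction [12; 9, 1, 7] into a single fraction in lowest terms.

a_0 = 12: 12/1
a_1 = 9: 109/9
a_2 = 1: 121/10
a_3 = 7: 956/79

956/79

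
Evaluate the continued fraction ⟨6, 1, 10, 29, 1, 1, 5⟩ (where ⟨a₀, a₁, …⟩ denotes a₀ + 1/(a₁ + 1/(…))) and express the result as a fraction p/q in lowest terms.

Starting at the tail and folding back:
Start with 5.
1 + 1/(5/1) = 1 + 1/5 = 6/5
1 + 1/(6/5) = 1 + 5/6 = 11/6
29 + 1/(11/6) = 29 + 6/11 = 325/11
10 + 1/(325/11) = 10 + 11/325 = 3261/325
1 + 1/(3261/325) = 1 + 325/3261 = 3586/3261
6 + 1/(3586/3261) = 6 + 3261/3586 = 24777/3586

24777/3586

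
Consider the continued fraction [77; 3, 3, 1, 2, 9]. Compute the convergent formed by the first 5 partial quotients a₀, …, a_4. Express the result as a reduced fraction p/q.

2783/36

Build up convergents one term at a time:
a_0 = 77: 77/1
a_1 = 3: 232/3
a_2 = 3: 773/10
a_3 = 1: 1005/13
a_4 = 2: 2783/36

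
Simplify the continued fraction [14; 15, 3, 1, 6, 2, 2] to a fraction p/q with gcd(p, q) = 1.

Starting at the tail and folding back:
Start with 2.
2 + 1/(2/1) = 2 + 1/2 = 5/2
6 + 1/(5/2) = 6 + 2/5 = 32/5
1 + 1/(32/5) = 1 + 5/32 = 37/32
3 + 1/(37/32) = 3 + 32/37 = 143/37
15 + 1/(143/37) = 15 + 37/143 = 2182/143
14 + 1/(2182/143) = 14 + 143/2182 = 30691/2182

30691/2182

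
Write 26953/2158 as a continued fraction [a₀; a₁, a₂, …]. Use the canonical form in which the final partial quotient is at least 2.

26953 = 12·2158 + 1057, so a_0 = 12
2158 = 2·1057 + 44, so a_1 = 2
1057 = 24·44 + 1, so a_2 = 24
44 = 44·1 + 0, so a_3 = 44

[12; 2, 24, 44]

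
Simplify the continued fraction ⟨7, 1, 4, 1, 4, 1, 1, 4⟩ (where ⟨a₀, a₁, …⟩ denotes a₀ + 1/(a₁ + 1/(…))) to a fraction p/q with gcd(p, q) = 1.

Starting at the tail and folding back:
Start with 4.
1 + 1/(4/1) = 1 + 1/4 = 5/4
1 + 1/(5/4) = 1 + 4/5 = 9/5
4 + 1/(9/5) = 4 + 5/9 = 41/9
1 + 1/(41/9) = 1 + 9/41 = 50/41
4 + 1/(50/41) = 4 + 41/50 = 241/50
1 + 1/(241/50) = 1 + 50/241 = 291/241
7 + 1/(291/241) = 7 + 241/291 = 2278/291

2278/291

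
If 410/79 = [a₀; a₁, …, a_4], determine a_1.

5

Run the Euclidean algorithm, recording each quotient:
410 ÷ 79 → quotient 5, remainder 15
79 ÷ 15 → quotient 5, remainder 4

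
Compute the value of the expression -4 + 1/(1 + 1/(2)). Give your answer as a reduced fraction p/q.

-10/3

Build up convergents one term at a time:
a_0 = -4: -4/1
a_1 = 1: -3/1
a_2 = 2: -10/3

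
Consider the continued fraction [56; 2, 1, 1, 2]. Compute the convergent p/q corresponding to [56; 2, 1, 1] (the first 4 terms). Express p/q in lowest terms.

282/5

Start with 1.
1 + 1/(1/1) = 1 + 1/1 = 2/1
2 + 1/(2/1) = 2 + 1/2 = 5/2
56 + 1/(5/2) = 56 + 2/5 = 282/5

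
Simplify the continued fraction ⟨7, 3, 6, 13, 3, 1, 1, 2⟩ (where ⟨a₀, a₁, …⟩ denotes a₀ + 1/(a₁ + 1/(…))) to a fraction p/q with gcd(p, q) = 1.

33617/4595

Build up convergents one term at a time:
a_0 = 7: 7/1
a_1 = 3: 22/3
a_2 = 6: 139/19
a_3 = 13: 1829/250
a_4 = 3: 5626/769
a_5 = 1: 7455/1019
a_6 = 1: 13081/1788
a_7 = 2: 33617/4595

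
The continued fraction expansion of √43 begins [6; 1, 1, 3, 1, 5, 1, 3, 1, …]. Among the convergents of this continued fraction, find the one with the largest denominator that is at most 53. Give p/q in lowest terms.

341/52

List convergents until the denominator exceeds the bound:
a_0 = 6: 6/1  (≤ bound)
a_1 = 1: 7/1  (≤ bound)
a_2 = 1: 13/2  (≤ bound)
a_3 = 3: 46/7  (≤ bound)
a_4 = 1: 59/9  (≤ bound)
a_5 = 5: 341/52  (≤ bound)
a_6 = 1: 400/61  (> 53, stop)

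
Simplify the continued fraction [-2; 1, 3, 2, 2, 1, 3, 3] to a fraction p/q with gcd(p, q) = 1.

Start with 3.
3 + 1/(3/1) = 3 + 1/3 = 10/3
1 + 1/(10/3) = 1 + 3/10 = 13/10
2 + 1/(13/10) = 2 + 10/13 = 36/13
2 + 1/(36/13) = 2 + 13/36 = 85/36
3 + 1/(85/36) = 3 + 36/85 = 291/85
1 + 1/(291/85) = 1 + 85/291 = 376/291
-2 + 1/(376/291) = -2 + 291/376 = -461/376

-461/376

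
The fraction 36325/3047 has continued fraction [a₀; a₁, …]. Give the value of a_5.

1

Apply division with remainder until the remainder is 0:
36325 ÷ 3047 → quotient 11, remainder 2808
3047 ÷ 2808 → quotient 1, remainder 239
2808 ÷ 239 → quotient 11, remainder 179
239 ÷ 179 → quotient 1, remainder 60
179 ÷ 60 → quotient 2, remainder 59
60 ÷ 59 → quotient 1, remainder 1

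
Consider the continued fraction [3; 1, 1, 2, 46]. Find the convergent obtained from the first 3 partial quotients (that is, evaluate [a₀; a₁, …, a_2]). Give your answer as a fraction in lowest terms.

Collapse the nested fraction from the inside out:
Start with 1.
1 + 1/(1/1) = 1 + 1/1 = 2/1
3 + 1/(2/1) = 3 + 1/2 = 7/2

7/2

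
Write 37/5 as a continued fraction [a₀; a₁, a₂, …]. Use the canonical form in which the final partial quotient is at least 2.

Run the Euclidean algorithm, recording each quotient:
37 ÷ 5 → quotient 7, remainder 2
5 ÷ 2 → quotient 2, remainder 1
2 ÷ 1 → quotient 2, remainder 0

[7; 2, 2]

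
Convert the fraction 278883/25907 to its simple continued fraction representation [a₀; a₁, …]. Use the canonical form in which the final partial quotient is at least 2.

[10; 1, 3, 3, 1, 50, 30]

⌊278883/25907⌋ = 10, remainder 19813
⌊25907/19813⌋ = 1, remainder 6094
⌊19813/6094⌋ = 3, remainder 1531
⌊6094/1531⌋ = 3, remainder 1501
⌊1531/1501⌋ = 1, remainder 30
⌊1501/30⌋ = 50, remainder 1
⌊30/1⌋ = 30, remainder 0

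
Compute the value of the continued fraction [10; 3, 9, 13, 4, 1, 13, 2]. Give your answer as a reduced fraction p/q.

a_0 = 10: 10/1
a_1 = 3: 31/3
a_2 = 9: 289/28
a_3 = 13: 3788/367
a_4 = 4: 15441/1496
a_5 = 1: 19229/1863
a_6 = 13: 265418/25715
a_7 = 2: 550065/53293

550065/53293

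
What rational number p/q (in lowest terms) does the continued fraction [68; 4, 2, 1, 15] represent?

13919/204

Work from the innermost term outward:
Start with 15.
1 + 1/(15/1) = 1 + 1/15 = 16/15
2 + 1/(16/15) = 2 + 15/16 = 47/16
4 + 1/(47/16) = 4 + 16/47 = 204/47
68 + 1/(204/47) = 68 + 47/204 = 13919/204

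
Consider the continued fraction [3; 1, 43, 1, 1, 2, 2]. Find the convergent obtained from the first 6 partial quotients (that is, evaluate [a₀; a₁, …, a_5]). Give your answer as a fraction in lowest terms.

887/223

a_0 = 3: 3/1
a_1 = 1: 4/1
a_2 = 43: 175/44
a_3 = 1: 179/45
a_4 = 1: 354/89
a_5 = 2: 887/223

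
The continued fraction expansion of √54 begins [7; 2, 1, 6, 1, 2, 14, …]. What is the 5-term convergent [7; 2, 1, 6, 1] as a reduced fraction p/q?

a_0 = 7: 7/1
a_1 = 2: 15/2
a_2 = 1: 22/3
a_3 = 6: 147/20
a_4 = 1: 169/23

169/23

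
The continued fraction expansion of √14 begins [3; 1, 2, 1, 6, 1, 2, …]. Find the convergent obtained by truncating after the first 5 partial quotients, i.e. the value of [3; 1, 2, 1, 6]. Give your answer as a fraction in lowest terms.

a_0 = 3: 3/1
a_1 = 1: 4/1
a_2 = 2: 11/3
a_3 = 1: 15/4
a_4 = 6: 101/27

101/27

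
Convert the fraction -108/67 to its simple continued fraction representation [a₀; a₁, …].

[-2; 2, 1, 1, 2, 1, 3]

Run the Euclidean algorithm, recording each quotient:
-108 ÷ 67 → quotient -2, remainder 26
67 ÷ 26 → quotient 2, remainder 15
26 ÷ 15 → quotient 1, remainder 11
15 ÷ 11 → quotient 1, remainder 4
11 ÷ 4 → quotient 2, remainder 3
4 ÷ 3 → quotient 1, remainder 1
3 ÷ 1 → quotient 3, remainder 0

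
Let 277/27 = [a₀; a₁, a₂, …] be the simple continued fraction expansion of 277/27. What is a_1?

Run the Euclidean algorithm, recording each quotient:
277 ÷ 27 → quotient 10, remainder 7
27 ÷ 7 → quotient 3, remainder 6

3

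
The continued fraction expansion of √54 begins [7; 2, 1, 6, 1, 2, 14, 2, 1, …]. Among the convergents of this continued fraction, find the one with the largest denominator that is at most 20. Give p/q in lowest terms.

List convergents until the denominator exceeds the bound:
a_0 = 7: 7/1  (≤ bound)
a_1 = 2: 15/2  (≤ bound)
a_2 = 1: 22/3  (≤ bound)
a_3 = 6: 147/20  (≤ bound)
a_4 = 1: 169/23  (> 20, stop)

147/20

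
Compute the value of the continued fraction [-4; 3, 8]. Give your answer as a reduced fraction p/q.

Start with 8.
3 + 1/(8/1) = 3 + 1/8 = 25/8
-4 + 1/(25/8) = -4 + 8/25 = -92/25

-92/25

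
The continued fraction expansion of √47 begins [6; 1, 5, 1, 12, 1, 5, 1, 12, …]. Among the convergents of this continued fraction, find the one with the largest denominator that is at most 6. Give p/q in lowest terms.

List convergents until the denominator exceeds the bound:
a_0 = 6: 6/1  (≤ bound)
a_1 = 1: 7/1  (≤ bound)
a_2 = 5: 41/6  (≤ bound)
a_3 = 1: 48/7  (> 6, stop)

41/6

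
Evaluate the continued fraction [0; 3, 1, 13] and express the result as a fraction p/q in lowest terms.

Compute successive convergents:
a_0 = 0: 0/1
a_1 = 3: 1/3
a_2 = 1: 1/4
a_3 = 13: 14/55

14/55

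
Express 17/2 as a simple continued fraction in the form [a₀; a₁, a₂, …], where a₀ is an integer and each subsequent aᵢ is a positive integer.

[8; 2]

Run the Euclidean algorithm, recording each quotient:
17 ÷ 2 → quotient 8, remainder 1
2 ÷ 1 → quotient 2, remainder 0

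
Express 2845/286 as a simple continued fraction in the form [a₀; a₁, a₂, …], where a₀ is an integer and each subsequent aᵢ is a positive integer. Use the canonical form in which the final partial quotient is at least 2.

Apply division with remainder until the remainder is 0:
⌊2845/286⌋ = 9, remainder 271
⌊286/271⌋ = 1, remainder 15
⌊271/15⌋ = 18, remainder 1
⌊15/1⌋ = 15, remainder 0

[9; 1, 18, 15]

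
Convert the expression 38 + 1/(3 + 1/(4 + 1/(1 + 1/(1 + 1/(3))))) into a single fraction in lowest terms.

Start with 3.
1 + 1/(3/1) = 1 + 1/3 = 4/3
1 + 1/(4/3) = 1 + 3/4 = 7/4
4 + 1/(7/4) = 4 + 4/7 = 32/7
3 + 1/(32/7) = 3 + 7/32 = 103/32
38 + 1/(103/32) = 38 + 32/103 = 3946/103

3946/103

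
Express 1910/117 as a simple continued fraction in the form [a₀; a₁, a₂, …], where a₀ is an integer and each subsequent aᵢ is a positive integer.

1910 ÷ 117 → quotient 16, remainder 38
117 ÷ 38 → quotient 3, remainder 3
38 ÷ 3 → quotient 12, remainder 2
3 ÷ 2 → quotient 1, remainder 1
2 ÷ 1 → quotient 2, remainder 0

[16; 3, 12, 1, 2]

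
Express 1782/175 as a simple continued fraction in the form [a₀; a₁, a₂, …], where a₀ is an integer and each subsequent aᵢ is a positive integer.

[10; 5, 2, 7, 2]

⌊1782/175⌋ = 10, remainder 32
⌊175/32⌋ = 5, remainder 15
⌊32/15⌋ = 2, remainder 2
⌊15/2⌋ = 7, remainder 1
⌊2/1⌋ = 2, remainder 0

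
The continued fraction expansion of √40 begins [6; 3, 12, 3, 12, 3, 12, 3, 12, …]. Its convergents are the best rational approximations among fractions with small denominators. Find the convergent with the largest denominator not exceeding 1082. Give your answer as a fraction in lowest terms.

721/114

a_0 = 6: 6/1  (≤ bound)
a_1 = 3: 19/3  (≤ bound)
a_2 = 12: 234/37  (≤ bound)
a_3 = 3: 721/114  (≤ bound)
a_4 = 12: 8886/1405  (> 1082, stop)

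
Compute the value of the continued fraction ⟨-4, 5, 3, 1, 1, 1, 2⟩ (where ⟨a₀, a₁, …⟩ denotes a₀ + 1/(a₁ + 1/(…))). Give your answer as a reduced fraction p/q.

-583/153

a_0 = -4: -4/1
a_1 = 5: -19/5
a_2 = 3: -61/16
a_3 = 1: -80/21
a_4 = 1: -141/37
a_5 = 1: -221/58
a_6 = 2: -583/153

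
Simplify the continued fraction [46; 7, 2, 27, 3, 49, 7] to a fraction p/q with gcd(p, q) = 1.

Start with 7.
49 + 1/(7/1) = 49 + 1/7 = 344/7
3 + 1/(344/7) = 3 + 7/344 = 1039/344
27 + 1/(1039/344) = 27 + 344/1039 = 28397/1039
2 + 1/(28397/1039) = 2 + 1039/28397 = 57833/28397
7 + 1/(57833/28397) = 7 + 28397/57833 = 433228/57833
46 + 1/(433228/57833) = 46 + 57833/433228 = 19986321/433228

19986321/433228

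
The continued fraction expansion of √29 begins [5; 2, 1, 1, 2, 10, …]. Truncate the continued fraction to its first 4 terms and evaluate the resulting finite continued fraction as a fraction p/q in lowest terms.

27/5

Start with 1.
1 + 1/(1/1) = 1 + 1/1 = 2/1
2 + 1/(2/1) = 2 + 1/2 = 5/2
5 + 1/(5/2) = 5 + 2/5 = 27/5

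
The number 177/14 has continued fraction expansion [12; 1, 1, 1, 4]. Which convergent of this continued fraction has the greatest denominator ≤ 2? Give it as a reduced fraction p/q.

a_0 = 12: 12/1  (≤ bound)
a_1 = 1: 13/1  (≤ bound)
a_2 = 1: 25/2  (≤ bound)
a_3 = 1: 38/3  (> 2, stop)

25/2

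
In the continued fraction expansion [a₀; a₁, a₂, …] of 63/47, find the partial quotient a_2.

63 ÷ 47 → quotient 1, remainder 16
47 ÷ 16 → quotient 2, remainder 15
16 ÷ 15 → quotient 1, remainder 1

1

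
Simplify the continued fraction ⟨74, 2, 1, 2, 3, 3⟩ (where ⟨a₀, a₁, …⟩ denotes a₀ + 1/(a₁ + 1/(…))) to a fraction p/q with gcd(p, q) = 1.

Collapse the nested fraction from the inside out:
Start with 3.
3 + 1/(3/1) = 3 + 1/3 = 10/3
2 + 1/(10/3) = 2 + 3/10 = 23/10
1 + 1/(23/10) = 1 + 10/23 = 33/23
2 + 1/(33/23) = 2 + 23/33 = 89/33
74 + 1/(89/33) = 74 + 33/89 = 6619/89

6619/89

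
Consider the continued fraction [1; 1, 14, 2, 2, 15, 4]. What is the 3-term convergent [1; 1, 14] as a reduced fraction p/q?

29/15

Build up convergents one term at a time:
a_0 = 1: 1/1
a_1 = 1: 2/1
a_2 = 14: 29/15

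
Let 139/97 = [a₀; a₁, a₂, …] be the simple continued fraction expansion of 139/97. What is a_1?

139 ÷ 97 → quotient 1, remainder 42
97 ÷ 42 → quotient 2, remainder 13

2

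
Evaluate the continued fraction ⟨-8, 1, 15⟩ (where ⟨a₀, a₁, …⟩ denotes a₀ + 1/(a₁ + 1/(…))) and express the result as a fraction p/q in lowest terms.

-113/16

Start with 15.
1 + 1/(15/1) = 1 + 1/15 = 16/15
-8 + 1/(16/15) = -8 + 15/16 = -113/16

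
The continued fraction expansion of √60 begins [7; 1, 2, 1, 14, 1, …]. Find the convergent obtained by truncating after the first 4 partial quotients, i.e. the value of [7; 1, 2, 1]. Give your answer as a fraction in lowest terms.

Start with 1.
2 + 1/(1/1) = 2 + 1/1 = 3/1
1 + 1/(3/1) = 1 + 1/3 = 4/3
7 + 1/(4/3) = 7 + 3/4 = 31/4

31/4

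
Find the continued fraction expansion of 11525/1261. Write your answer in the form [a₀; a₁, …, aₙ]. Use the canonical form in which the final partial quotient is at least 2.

Run the Euclidean algorithm, recording each quotient:
11525 ÷ 1261 → quotient 9, remainder 176
1261 ÷ 176 → quotient 7, remainder 29
176 ÷ 29 → quotient 6, remainder 2
29 ÷ 2 → quotient 14, remainder 1
2 ÷ 1 → quotient 2, remainder 0

[9; 7, 6, 14, 2]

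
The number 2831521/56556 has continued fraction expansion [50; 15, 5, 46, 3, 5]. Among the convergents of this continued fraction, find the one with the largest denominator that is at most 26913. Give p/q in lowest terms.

531148/10609

a_0 = 50: 50/1  (≤ bound)
a_1 = 15: 751/15  (≤ bound)
a_2 = 5: 3805/76  (≤ bound)
a_3 = 46: 175781/3511  (≤ bound)
a_4 = 3: 531148/10609  (≤ bound)
a_5 = 5: 2831521/56556  (> 26913, stop)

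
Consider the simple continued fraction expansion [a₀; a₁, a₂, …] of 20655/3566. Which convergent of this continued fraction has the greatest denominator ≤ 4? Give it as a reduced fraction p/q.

23/4

List convergents until the denominator exceeds the bound:
a_0 = 5: 5/1  (≤ bound)
a_1 = 1: 6/1  (≤ bound)
a_2 = 3: 23/4  (≤ bound)
a_3 = 1: 29/5  (> 4, stop)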